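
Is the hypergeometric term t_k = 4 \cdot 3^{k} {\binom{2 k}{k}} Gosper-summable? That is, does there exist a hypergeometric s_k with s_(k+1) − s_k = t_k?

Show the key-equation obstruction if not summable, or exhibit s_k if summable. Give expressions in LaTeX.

No; the degree bound rules out any f.

Compute t_(k+1)/t_k: get 6*(2*k + 1)/(k + 1).
Take A(k)=12*k + 6, B(k)=k + 1, C(k)=1.
Set up (12*k + 6)·f(k+1) − (k)·f(k) − (1) = 0.
deg f ≤ -1 (via 1,1,0).
Negative degree bound (-1): no f exists, t_k not Gosper-summable.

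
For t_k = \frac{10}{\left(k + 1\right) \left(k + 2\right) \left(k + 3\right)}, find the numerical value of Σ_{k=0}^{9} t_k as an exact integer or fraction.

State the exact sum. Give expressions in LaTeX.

Σ = 325/132

Step 1: r(k) = (k + 1)/(k + 4).
Take A(k)=k + 1, B(k)=k + 4, C(k)=1.
f must satisfy (k + 1)·f(k+1) − (k + 3)·f(k) = 1.
Degrees (1,1,0) ⇒ d ≤ 2.
A polynomial solution: f(k) = k*(k + 3)/4.
Get s_k = R·t_k = 5*k*(k + 3)/(2*(k + 1)*(k + 2)) with R(k) = B(k−1)f(k)/C(k) = k*(k + 3)**2/4.
Verify: 10/(k**3 + 6*k**2 + 11*k + 6) matches t_k.
Sum = s_(10) − s_(0); s_(10) = 325/132, s_(0) = 0 ⇒ 325/132.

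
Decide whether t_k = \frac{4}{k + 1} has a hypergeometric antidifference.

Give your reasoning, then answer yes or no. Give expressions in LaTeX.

r(k) = (k + 1)/(k + 2) after simplifying.
Factor: A=k + 1; B=k + 2; C=1.
f must satisfy (k + 1)·f(k+1) − (k + 1)·f(k) = 1.
d = 0 from the (1,1,0) case.
f = c0 ⇒ A·f(k+1) − B(k−1)·f(k) − C = -1. The system {-1 = 0} is inconsistent; no antidifference.

No; the coefficient equations for f are inconsistent.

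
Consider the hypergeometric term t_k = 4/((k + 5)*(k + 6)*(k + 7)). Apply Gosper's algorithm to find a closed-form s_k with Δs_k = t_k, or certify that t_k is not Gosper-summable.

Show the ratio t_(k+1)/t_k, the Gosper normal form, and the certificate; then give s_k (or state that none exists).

s_k = k*(k + 11)/(15*(k + 5)*(k + 6))

Step 1: r(k) = (k + 5)/(k + 8).
So A=k + 5 and B=k + 8, with C=1.
Solve (k + 5)·f(k+1) − (k + 7)·f(k) = 1.
d = 2 from the (1,1,0) case.
Solving with deg f ≤ 2: f(k) = k*(k + 11)/60.
Then R = B(k−1)f/C = k*(k + 7)*(k + 11)/60, so s_k = R(k)·t_k = k*(k + 11)/(15*(k + 5)*(k + 6)).
Check: Δs_k = 4/(k**3 + 18*k**2 + 107*k + 210). ✓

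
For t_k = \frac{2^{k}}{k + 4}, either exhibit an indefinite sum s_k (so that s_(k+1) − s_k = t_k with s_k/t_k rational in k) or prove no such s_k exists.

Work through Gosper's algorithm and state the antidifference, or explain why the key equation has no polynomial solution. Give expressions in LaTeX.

none (Gosper's algorithm certifies no s_k)

The ratio is 2*(k + 4)/(k + 5).
A = 2*k + 8, B = k + 5, C = 1.
Key eq: (2*k + 8)·f(k+1) = (k + 4)·f(k) + (1).
From deg A=1, deg B=1, deg C=0: d=-1.
deg f ≤ -1 is impossible — no certificate.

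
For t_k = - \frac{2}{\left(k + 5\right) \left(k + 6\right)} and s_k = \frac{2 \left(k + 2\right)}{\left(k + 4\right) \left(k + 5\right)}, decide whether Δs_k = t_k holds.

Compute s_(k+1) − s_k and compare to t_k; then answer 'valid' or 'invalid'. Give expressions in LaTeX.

Invalid: residual \frac{8}{k^{3} + 15 k^{2} + 74 k + 120} ≠ 0.

s_(k+1) = 2*(k + 3)/((k + 5)*(k + 6))
s_(k+1) − s_k = -2*k/(k**3 + 15*k**2 + 74*k + 120)
(s_(k+1) − s_k) − t_k = 8/(k**3 + 15*k**2 + 74*k + 120)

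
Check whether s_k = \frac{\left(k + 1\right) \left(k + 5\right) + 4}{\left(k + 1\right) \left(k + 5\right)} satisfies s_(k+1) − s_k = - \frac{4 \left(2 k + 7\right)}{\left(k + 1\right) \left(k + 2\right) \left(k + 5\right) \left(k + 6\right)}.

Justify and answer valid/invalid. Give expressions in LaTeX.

valid (s_(k+1) − s_k reduces to t_k)

s_(k+1) = ((k + 2)*(k + 6) + 4)/((k + 2)*(k + 6))
s_(k+1) − s_k = 4*(-2*k - 7)/(k**4 + 14*k**3 + 65*k**2 + 112*k + 60)
(s_(k+1) − s_k) − t_k = 0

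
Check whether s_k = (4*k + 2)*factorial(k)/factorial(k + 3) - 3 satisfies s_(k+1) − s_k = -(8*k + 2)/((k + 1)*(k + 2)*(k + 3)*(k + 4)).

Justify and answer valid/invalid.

s_(k+1) = -(3*k**3 + 27*k**2 + 74*k + 66)/((k + 2)*(k + 3)*(k + 4))
s_(k+1) − s_k = -(8*k + 2)/((k + 1)*(k + 2)*(k + 3)*(k + 4))
(s_(k+1) − s_k) − t_k = 0

valid (s_(k+1) − s_k reduces to t_k)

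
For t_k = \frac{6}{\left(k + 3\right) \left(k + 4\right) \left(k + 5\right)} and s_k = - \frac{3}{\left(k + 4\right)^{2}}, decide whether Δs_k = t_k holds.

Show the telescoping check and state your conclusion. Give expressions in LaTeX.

s_(k+1) = -3/(k + 5)**2
s_(k+1) − s_k = -3/(k + 5)**2 + 3/(k + 4)**2
(s_(k+1) − s_k) − t_k = 3*(-3*k - 13)/(k**5 + 21*k**4 + 175*k**3 + 723*k**2 + 1480*k + 1200)

Invalid: residual \frac{3 \left(- 3 k - 13\right)}{k^{5} + 21 k^{4} + 175 k^{3} + 723 k^{2} + 1480 k + 1200} ≠ 0.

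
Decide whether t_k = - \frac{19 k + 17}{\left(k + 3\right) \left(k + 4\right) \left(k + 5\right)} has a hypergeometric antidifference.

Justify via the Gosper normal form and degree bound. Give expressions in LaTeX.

Yes. s_k = \frac{k \left(- 37 k - 31\right)}{12 \left(k + 3\right) \left(k + 4\right)}.

Ratio r(k) = (k + 3)*(19*k + 36)/((k + 6)*(19*k + 17)).
A = k + 3, B = k + 6, C = k + 17/19.
Set up (k + 3)·f(k+1) − (k + 5)·f(k) − (k + 17/19) = 0.
deg f ≤ 2 (via 1,1,1).
Solve for f: f(k) = k*(37*k + 31)/228 (degree 2 ≤ 2).
So s_k = (B(k−1)f/C)·t_k = (k*(k + 5)*(37*k + 31)/(12*(19*k + 17)))·t_k = k*(-37*k - 31)/(12*(k + 3)*(k + 4)).
Check: Δs_k = (-19*k - 17)/(k**3 + 12*k**2 + 47*k + 60). ✓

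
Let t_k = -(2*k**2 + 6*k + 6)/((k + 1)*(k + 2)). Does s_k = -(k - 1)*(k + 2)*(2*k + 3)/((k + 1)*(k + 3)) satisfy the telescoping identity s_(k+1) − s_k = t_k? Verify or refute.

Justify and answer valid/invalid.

Invalid: residual (7*k**2 + 25*k + 24)/(k**4 + 10*k**3 + 35*k**2 + 50*k + 24) ≠ 0.

s_(k+1) = -k*(k + 3)*(2*k + 5)/((k + 2)*(k + 4))
s_(k+1) − s_k = (-2*k**4 - 20*k**3 - 65*k**2 - 89*k - 48)/(k**4 + 10*k**3 + 35*k**2 + 50*k + 24)
(s_(k+1) − s_k) − t_k = (7*k**2 + 25*k + 24)/(k**4 + 10*k**3 + 35*k**2 + 50*k + 24)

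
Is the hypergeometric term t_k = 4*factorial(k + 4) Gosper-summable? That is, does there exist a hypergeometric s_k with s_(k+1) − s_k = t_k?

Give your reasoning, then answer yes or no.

Compute t_(k+1)/t_k: get k + 5.
Factor: A=k + 5; B=1; C=1.
Key eq: (k + 5)·f(k+1) = (1)·f(k) + (1).
deg f ≤ -1 (via 1,0,0).
Negative degree bound (-1): no f exists, t_k not Gosper-summable.

No — key equation has no polynomial f.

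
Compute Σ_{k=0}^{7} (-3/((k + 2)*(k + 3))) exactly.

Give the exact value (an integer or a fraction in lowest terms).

r(k) = (k + 2)/(k + 4) after simplifying.
Gosper form: A/B · C(k+1)/C(k) with A=k + 2, B=k + 4, C=1.
Need (k + 2)·f(k+1) − (k + 3)·f(k) = 1.
deg f ≤ 1 (via 1,1,0).
Coefficient equations give f(k) = k/2.
Then R = B(k−1)f/C = k*(k + 3)/2, so s_k = R(k)·t_k = -3*k/(2*k + 4).
s_(k+1) − s_k = -3/(k**2 + 5*k + 6) = t_k.
Σ_(k=0)^(7) t_k = s_(8) − s_(0) = -6/5 − (0) = -6/5.

Σ = -6/5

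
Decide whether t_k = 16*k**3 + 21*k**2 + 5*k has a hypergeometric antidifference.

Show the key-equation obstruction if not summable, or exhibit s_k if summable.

Compute t_(k+1)/t_k: get (16*k**2 + 53*k + 42)/(k*(16*k + 5)).
Normal form (A,B,C) = (1, 1, k**3 + 21*k**2/16 + 5*k/16).
Set up (1)·f(k+1) − (1)·f(k) − (k**3 + 21*k**2/16 + 5*k/16) = 0.
Degrees (0,0,3) ⇒ d ≤ 4.
Coefficient equations give f(k) = k*(k - 1)*(k + 1)*(4*k - 1)/16.
So s_k = (B(k−1)f/C)·t_k = ((k - 1)*(4*k - 1)/(16*k + 5))·t_k = k*(4*k**3 - k**2 - 4*k + 1).
Check: Δs_k = k*(16*k**2 + 21*k + 5). ✓

Yes. s_k = k*(4*k**3 - k**2 - 4*k + 1).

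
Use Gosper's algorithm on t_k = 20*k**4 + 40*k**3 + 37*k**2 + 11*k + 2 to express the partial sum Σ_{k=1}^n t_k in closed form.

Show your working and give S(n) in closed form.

S(n) = n*(4*n**4 + 20*n**3 + 39*n**2 + 34*n + 13)

Compute t_(k+1)/t_k: get (20*k**4 + 120*k**3 + 277*k**2 + 285*k + 110)/(20*k**4 + 40*k**3 + 37*k**2 + 11*k + 2).
Normal form (A,B,C) = (1, 1, k**4 + 2*k**3 + 37*k**2/20 + 11*k/20 + 1/10).
f must satisfy (1)·f(k+1) − (1)·f(k) = k**4 + 2*k**3 + 37*k**2/20 + 11*k/20 + 1/10.
From deg A=0, deg B=0, deg C=4: d=5.
Match coefficients ⇒ f(k) = k*(4*k**4 - k**2 - 3*k + 2)/20.
So s_k = (B(k−1)f/C)·t_k = (k*(4*k**4 - k**2 - 3*k + 2)/(20*k**4 + 40*k**3 + 37*k**2 + 11*k + 2))·t_k = k*(4*k**4 - k**2 - 3*k + 2).
Δs = 20*k**4 + 40*k**3 + 37*k**2 + 11*k + 2, as required.
s_(n+1) = 4*n**5 + 20*n**4 + 39*n**3 + 34*n**2 + 13*n + 2 and s_(1) = 2, so S(n) = n*(4*n**4 + 20*n**3 + 39*n**2 + 34*n + 13).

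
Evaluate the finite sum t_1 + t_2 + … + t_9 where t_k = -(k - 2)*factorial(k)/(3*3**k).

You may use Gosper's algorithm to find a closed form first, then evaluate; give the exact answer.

Σ = -44557/729

Compute t_(k+1)/t_k: get (k**2 - 1)/(3*(k - 2)).
So A=k/3 + 1/3 and B=1, with C=k - 2.
Key eq: (k/3 + 1/3)·f(k+1) = (1)·f(k) + (k - 2).
d = 0 from the (1,0,1) case.
Match coefficients ⇒ f(k) = 3.
Certificate R = B(k−1)f/C = 3/(k - 2) gives s_k = -factorial(k)/3**k.
s_(k+1) − s_k = -(k - 2)*factorial(k)/(3*3**k) = t_k.
Telescoping: Σ = s_(10) − s_(1) = -44800/729 − (-1/3) = -44557/729.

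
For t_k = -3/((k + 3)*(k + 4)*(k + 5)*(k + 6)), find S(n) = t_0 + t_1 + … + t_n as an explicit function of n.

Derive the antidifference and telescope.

S(n) = (-n**3 - 15*n**2 - 74*n - 60)/(60*(n**3 + 15*n**2 + 74*n + 120))

Step 1: r(k) = (k + 3)/(k + 7).
Normal form (A,B,C) = (k + 3, k + 7, 1).
Solve (k + 3)·f(k+1) − (k + 6)·f(k) = 1.
From deg A=1, deg B=1, deg C=0: d=3.
Solve for f: f(k) = k*(k**2 + 12*k + 47)/180 (degree 3 ≤ 3).
So s_k = (B(k−1)f/C)·t_k = (k*(k + 6)*(k**2 + 12*k + 47)/180)·t_k = k*(-k**2 - 12*k - 47)/(60*(k + 3)*(k + 4)*(k + 5)).
Δs = -3/(k**4 + 18*k**3 + 119*k**2 + 342*k + 360), as required.
Evaluate: s_(n+1) = (-n**3 - 15*n**2 - 74*n - 60)/(60*(n**3 + 15*n**2 + 74*n + 120)); subtract s_(0) = 0 ⇒ S(n) = (-n**3 - 15*n**2 - 74*n - 60)/(60*(n**3 + 15*n**2 + 74*n + 120)).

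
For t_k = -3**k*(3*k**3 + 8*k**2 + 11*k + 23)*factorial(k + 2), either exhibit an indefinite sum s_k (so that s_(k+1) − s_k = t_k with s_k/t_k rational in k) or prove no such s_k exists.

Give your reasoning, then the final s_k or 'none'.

t_(k+1)/t_k = 3*(3*k**4 + 26*k**3 + 87*k**2 + 153*k + 135)/(3*k**3 + 8*k**2 + 11*k + 23).
A = 3*k + 9, B = 1, C = k**3 + 8*k**2/3 + 11*k/3 + 23/3.
Set up (3*k + 9)·f(k+1) − (1)·f(k) − (k**3 + 8*k**2/3 + 11*k/3 + 23/3) = 0.
d = 2 from the (1,0,3) case.
Match coefficients ⇒ f(k) = (k**2 - 2*k + 4)/3.
R(k) = B(k−1)·f(k)/C(k) = (k**2 - 2*k + 4)/(3*k**3 + 8*k**2 + 11*k + 23); s_k = R·t_k = -3**k*(k**2 - 2*k + 4)*factorial(k + 2).
Verify: -3**k*(3*k**3 + 8*k**2 + 11*k + 23)*factorial(k + 2) matches t_k.

s_k = -3**k*(k**2 - 2*k + 4)*factorial(k + 2)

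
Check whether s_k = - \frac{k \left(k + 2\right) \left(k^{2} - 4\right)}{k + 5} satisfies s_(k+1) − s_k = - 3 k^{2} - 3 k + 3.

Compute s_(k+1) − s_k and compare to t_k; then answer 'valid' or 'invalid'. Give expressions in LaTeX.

s_(k+1) = -(k + 1)*(k + 3)*((k + 1)**2 - 4)/(k + 6)
s_(k+1) − s_k = 3*(-k**4 - 10*k**3 - 22*k**2 - 3*k + 15)/(k**2 + 11*k + 30)
(s_(k+1) − s_k) − t_k = 3*(2*k**3 + 18*k**2 + 16*k - 15)/(k**2 + 11*k + 30)

Invalid: residual \frac{3 \left(2 k^{3} + 18 k^{2} + 16 k - 15\right)}{k^{2} + 11 k + 30} ≠ 0.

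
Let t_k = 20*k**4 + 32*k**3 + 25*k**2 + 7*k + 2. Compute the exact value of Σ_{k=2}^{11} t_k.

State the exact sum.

The ratio is (20*k**4 + 112*k**3 + 241*k**2 + 233*k + 86)/(20*k**4 + 32*k**3 + 25*k**2 + 7*k + 2).
So A=1 and B=1, with C=k**4 + 8*k**3/5 + 5*k**2/4 + 7*k/20 + 1/10.
Key eq: (1)·f(k+1) = (1)·f(k) + (k**4 + 8*k**3/5 + 5*k**2/4 + 7*k/20 + 1/10).
d = 5 from the (0,0,4) case.
Solving with deg f ≤ 5: f(k) = k*(4*k**4 - 2*k**3 - k**2 - k + 2)/20.
R(k) = B(k−1)·f(k)/C(k) = k*(4*k**4 - 2*k**3 - k**2 - k + 2)/(20*k**4 + 32*k**3 + 25*k**2 + 7*k + 2); s_k = R·t_k = k*(4*k**4 - 2*k**3 - k**2 - k + 2).
Check: Δs_k = 20*k**4 + 32*k**3 + 25*k**2 + 7*k + 2. ✓
Sum = s_(12) − s_(2); s_(12) = 952008, s_(2) = 88 ⇒ 951920.

Σ = 951920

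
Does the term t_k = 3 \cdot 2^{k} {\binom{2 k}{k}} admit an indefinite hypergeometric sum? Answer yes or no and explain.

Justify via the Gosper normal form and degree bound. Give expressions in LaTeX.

No — key equation has no polynomial f.

Ratio r(k) = 4*(2*k + 1)/(k + 1).
Normal form (A,B,C) = (8*k + 4, k + 1, 1).
Solve (8*k + 4)·f(k+1) − (k)·f(k) = 1.
From deg A=1, deg B=1, deg C=0: d=-1.
Bound -1 < 0, so the key equation has no polynomial solution.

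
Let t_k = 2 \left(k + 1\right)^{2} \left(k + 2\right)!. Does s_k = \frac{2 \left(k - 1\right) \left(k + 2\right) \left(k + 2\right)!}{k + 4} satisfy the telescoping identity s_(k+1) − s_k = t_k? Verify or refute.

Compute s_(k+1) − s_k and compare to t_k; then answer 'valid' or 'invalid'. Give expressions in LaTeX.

s_(k+1) = 2*k*(k + 3)*factorial(k + 3)/(k + 5)
s_(k+1) − s_k = 2*(k**2 + 4*k + 5)*(k**2 + 5*k + 2)*factorial(k + 2)/((k + 4)*(k + 5))
(s_(k+1) − s_k) − t_k = -4*(k**3 + 6*k**2 + 8*k + 5)*factorial(k + 2)/((k + 4)*(k + 5))

Invalid: residual - \frac{4 \left(k^{3} + 6 k^{2} + 8 k + 5\right) \left(k + 2\right)!}{\left(k + 4\right) \left(k + 5\right)} ≠ 0.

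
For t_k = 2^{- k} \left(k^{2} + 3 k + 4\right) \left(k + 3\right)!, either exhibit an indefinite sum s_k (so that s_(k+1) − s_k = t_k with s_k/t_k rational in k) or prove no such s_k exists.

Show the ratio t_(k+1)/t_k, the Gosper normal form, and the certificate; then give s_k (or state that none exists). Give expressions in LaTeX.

r(k) = (k + 4)*(3*k + (k + 1)**2 + 7)/(2*(k**2 + 3*k + 4)) after simplifying.
Factor: A=k/2 + 2; B=1; C=k**2 + 3*k + 4.
f must satisfy (k/2 + 2)·f(k+1) − (1)·f(k) = k**2 + 3*k + 4.
Bound: deg f ≤ 1.
Match coefficients ⇒ f(k) = 2*k.
Get s_k = R·t_k = 2**(1 - k)*k*factorial(k + 3) with R(k) = B(k−1)f(k)/C(k) = 2*k/(k**2 + 3*k + 4).
Verify: (k**2 + 3*k + 4)*factorial(k + 3)/2**k matches t_k.

s_k = 2^{1 - k} k \left(k + 3\right)!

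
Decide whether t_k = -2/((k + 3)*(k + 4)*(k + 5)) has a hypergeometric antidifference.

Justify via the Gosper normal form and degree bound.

Yes. s_k = k*(-k - 7)/(12*(k + 3)*(k + 4)).

r(k) = (k + 3)/(k + 6) after simplifying.
Take A(k)=k + 3, B(k)=k + 6, C(k)=1.
Solve (k + 3)·f(k+1) − (k + 5)·f(k) = 1.
Degrees (1,1,0) ⇒ d ≤ 2.
Solving with deg f ≤ 2: f(k) = k*(k + 7)/24.
R(k) = B(k−1)·f(k)/C(k) = k*(k + 5)*(k + 7)/24; s_k = R·t_k = k*(-k - 7)/(12*(k + 3)*(k + 4)).
Verify: -2/(k**3 + 12*k**2 + 47*k + 60) matches t_k.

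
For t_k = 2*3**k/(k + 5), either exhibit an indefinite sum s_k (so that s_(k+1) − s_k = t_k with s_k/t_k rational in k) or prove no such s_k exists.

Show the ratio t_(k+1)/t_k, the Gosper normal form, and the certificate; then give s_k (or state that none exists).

t_(k+1)/t_k = 3*(k + 5)/(k + 6).
Gosper form: A/B · C(k+1)/C(k) with A=3*k + 15, B=k + 6, C=1.
Key eq: (3*k + 15)·f(k+1) = (k + 5)·f(k) + (1).
Bound: deg f ≤ -1.
Bound -1 < 0, so the key equation has no polynomial solution.

none (Gosper's algorithm certifies no s_k)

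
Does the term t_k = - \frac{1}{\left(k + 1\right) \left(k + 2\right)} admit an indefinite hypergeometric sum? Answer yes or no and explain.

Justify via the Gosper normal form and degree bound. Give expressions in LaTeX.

Yes. s_k = - \frac{k}{k + 1}.

r(k) = (k + 1)/(k + 3) after simplifying.
Factor: A=k + 1; B=k + 3; C=1.
Solve (k + 1)·f(k+1) − (k + 2)·f(k) = 1.
d = 1 from the (1,1,0) case.
Match coefficients ⇒ f(k) = k.
Then R = B(k−1)f/C = k*(k + 2), so s_k = R(k)·t_k = -k/(k + 1).
Verify: -1/(k**2 + 3*k + 2) matches t_k.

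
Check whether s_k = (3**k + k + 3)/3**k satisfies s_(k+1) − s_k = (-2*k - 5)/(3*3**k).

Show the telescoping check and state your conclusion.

Valid: the claim telescopes to t_k.

s_(k+1) = (3*3**k + k + 4)/(3*3**k)
s_(k+1) − s_k = (-2*k - 5)/(3*3**k)
(s_(k+1) − s_k) − t_k = 0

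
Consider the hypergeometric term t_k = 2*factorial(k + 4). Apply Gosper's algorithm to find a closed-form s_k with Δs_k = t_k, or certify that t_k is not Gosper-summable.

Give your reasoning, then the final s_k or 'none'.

r(k) = k + 5 after simplifying.
Take A(k)=k + 5, B(k)=1, C(k)=1.
f must satisfy (k + 5)·f(k+1) − (1)·f(k) = 1.
d = -1 from the (1,0,0) case.
Negative degree bound (-1): no f exists, t_k not Gosper-summable.

none — t_k is not Gosper-summable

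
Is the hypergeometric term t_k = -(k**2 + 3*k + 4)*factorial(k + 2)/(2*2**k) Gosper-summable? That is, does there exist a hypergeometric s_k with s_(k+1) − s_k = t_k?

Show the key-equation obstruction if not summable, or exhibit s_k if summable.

Yes. s_k = -(k + 1)*factorial(k + 2)/2**k.

Ratio r(k) = (k + 3)*(3*k + (k + 1)**2 + 7)/(2*(k**2 + 3*k + 4)).
Gosper form: A/B · C(k+1)/C(k) with A=k/2 + 3/2, B=1, C=k**2 + 3*k + 4.
Key eq: (k/2 + 3/2)·f(k+1) = (1)·f(k) + (k**2 + 3*k + 4).
Bound: deg f ≤ 1.
A polynomial solution: f(k) = 2*(k + 1).
Get s_k = R·t_k = -(k + 1)*factorial(k + 2)/2**k with R(k) = B(k−1)f(k)/C(k) = 2*(k + 1)/(k**2 + 3*k + 4).
s_(k+1) − s_k = -(k**2 + 3*k + 4)*factorial(k + 2)/(2*2**k) = t_k.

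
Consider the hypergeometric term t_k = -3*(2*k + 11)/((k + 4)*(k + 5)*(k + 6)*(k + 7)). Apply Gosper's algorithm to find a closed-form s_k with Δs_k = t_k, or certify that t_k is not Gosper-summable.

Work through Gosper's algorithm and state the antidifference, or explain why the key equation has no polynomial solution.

s_k = k*(-k - 10)/(8*(k**2 + 10*k + 24))

Step 1: r(k) = (k + 4)*(2*k + 13)/((k + 8)*(2*k + 11)).
Normal form (A,B,C) = (k + 4, k + 8, k + 11/2).
Need (k + 4)·f(k+1) − (k + 7)·f(k) = k + 11/2.
Bound: deg f ≤ 3.
Coefficient equations give f(k) = k*(k + 5)*(k + 10)/48.
Certificate R = B(k−1)f/C = k*(k + 5)*(k + 7)*(k + 10)/(24*(2*k + 11)) gives s_k = k*(-k - 10)/(8*(k**2 + 10*k + 24)).
Δs = 3*(-2*k - 11)/(k**4 + 22*k**3 + 179*k**2 + 638*k + 840), as required.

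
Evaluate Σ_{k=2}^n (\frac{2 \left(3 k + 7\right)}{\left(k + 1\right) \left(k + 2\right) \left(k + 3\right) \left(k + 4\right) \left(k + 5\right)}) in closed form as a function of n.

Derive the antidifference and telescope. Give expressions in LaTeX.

t_(k+1)/t_k = (k + 1)*(3*k + 10)/((k + 6)*(3*k + 7)).
Factor: A=k + 1; B=k + 6; C=k + 7/3.
Set up (k + 1)·f(k+1) − (k + 5)·f(k) − (k + 7/3) = 0.
deg f ≤ 4 (via 1,1,1).
Coefficient equations give f(k) = k*(k + 2)*(k**2 + 8*k + 19)/36.
R(k) = B(k−1)·f(k)/C(k) = k*(k + 2)*(k + 5)*(k**2 + 8*k + 19)/(12*(3*k + 7)); s_k = R·t_k = k*(k**2 + 8*k + 19)/(6*(k**3 + 8*k**2 + 19*k + 12)).
Check: Δs_k = 2*(3*k + 7)/(k**5 + 15*k**4 + 85*k**3 + 225*k**2 + 274*k + 120). ✓
Telescope: S(n) = s_(n+1) − s_(2) = (n**3 + 11*n**2 + 38*n + 28)/(6*(n**3 + 11*n**2 + 38*n + 40)) − (13/90) = (n**3 + 11*n**2 + 38*n - 50)/(45*(n**3 + 11*n**2 + 38*n + 40)).

S(n) = \frac{n^{3} + 11 n^{2} + 38 n - 50}{45 \left(n^{3} + 11 n^{2} + 38 n + 40\right)}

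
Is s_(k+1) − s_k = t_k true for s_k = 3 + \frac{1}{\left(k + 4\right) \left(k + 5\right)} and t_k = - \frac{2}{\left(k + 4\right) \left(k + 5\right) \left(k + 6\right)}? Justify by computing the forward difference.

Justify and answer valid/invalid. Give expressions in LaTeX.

s_(k+1) = 3 + 1/((k + 5)*(k + 6))
s_(k+1) − s_k = -2/(k**3 + 15*k**2 + 74*k + 120)
(s_(k+1) − s_k) − t_k = 0

valid; difference matches t_k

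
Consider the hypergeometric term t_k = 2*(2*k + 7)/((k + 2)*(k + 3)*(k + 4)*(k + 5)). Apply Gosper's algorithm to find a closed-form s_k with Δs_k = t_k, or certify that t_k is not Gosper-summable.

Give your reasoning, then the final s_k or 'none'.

s_k = k*(k + 6)/(4*(k**2 + 6*k + 8))

t_(k+1)/t_k = (k + 2)*(2*k + 9)/((k + 6)*(2*k + 7)).
Normal form (A,B,C) = (k + 2, k + 6, k + 7/2).
f must satisfy (k + 2)·f(k+1) − (k + 5)·f(k) = k + 7/2.
Degrees (1,1,1) ⇒ d ≤ 3.
Match coefficients ⇒ f(k) = k*(k + 3)*(k + 6)/16.
Then R = B(k−1)f/C = k*(k + 3)*(k + 5)*(k + 6)/(8*(2*k + 7)), so s_k = R(k)·t_k = k*(k + 6)/(4*(k**2 + 6*k + 8)).
Check: Δs_k = 2*(2*k + 7)/(k**4 + 14*k**3 + 71*k**2 + 154*k + 120). ✓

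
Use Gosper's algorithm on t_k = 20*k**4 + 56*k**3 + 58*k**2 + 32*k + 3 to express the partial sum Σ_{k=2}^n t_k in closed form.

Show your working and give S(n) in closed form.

Compute t_(k+1)/t_k: get (20*k**4 + 136*k**3 + 346*k**2 + 396*k + 169)/(20*k**4 + 56*k**3 + 58*k**2 + 32*k + 3).
Take A(k)=1, B(k)=1, C(k)=k**4 + 14*k**3/5 + 29*k**2/10 + 8*k/5 + 3/20.
Solve (1)·f(k+1) − (1)·f(k) = k**4 + 14*k**3/5 + 29*k**2/10 + 8*k/5 + 3/20.
deg f ≤ 5 (via 0,0,4).
Coefficient equations give f(k) = k*(4*k**4 + 4*k**3 - 2*k**2 + k - 4)/20.
So s_k = (B(k−1)f/C)·t_k = (k*(4*k**4 + 4*k**3 - 2*k**2 + k - 4)/(20*k**4 + 56*k**3 + 58*k**2 + 32*k + 3))·t_k = k*(4*k**4 + 4*k**3 - 2*k**2 + k - 4).
Verify: 20*k**4 + 56*k**3 + 58*k**2 + 32*k + 3 matches t_k.
Evaluate: s_(n+1) = 4*n**5 + 24*n**4 + 54*n**3 + 59*n**2 + 28*n + 3; subtract s_(2) = 172 ⇒ S(n) = 4*n**5 + 24*n**4 + 54*n**3 + 59*n**2 + 28*n - 169.

S(n) = 4*n**5 + 24*n**4 + 54*n**3 + 59*n**2 + 28*n - 169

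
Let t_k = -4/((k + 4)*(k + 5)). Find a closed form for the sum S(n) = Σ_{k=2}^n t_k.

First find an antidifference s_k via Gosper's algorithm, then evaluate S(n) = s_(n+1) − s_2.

S(n) = 2*(1 - n)/(3*(n + 5))

r(k) = (k + 4)/(k + 6) after simplifying.
Factor: A=k + 4; B=k + 6; C=1.
f must satisfy (k + 4)·f(k+1) − (k + 5)·f(k) = 1.
Bound: deg f ≤ 1.
Solving with deg f ≤ 1: f(k) = k/4.
Get s_k = R·t_k = -k/(k + 4) with R(k) = B(k−1)f(k)/C(k) = k*(k + 5)/4.
Verify: -4/(k**2 + 9*k + 20) matches t_k.
s_(n+1) = (-n - 1)/(n + 5) and s_(2) = -1/3, so S(n) = 2*(1 - n)/(3*(n + 5)).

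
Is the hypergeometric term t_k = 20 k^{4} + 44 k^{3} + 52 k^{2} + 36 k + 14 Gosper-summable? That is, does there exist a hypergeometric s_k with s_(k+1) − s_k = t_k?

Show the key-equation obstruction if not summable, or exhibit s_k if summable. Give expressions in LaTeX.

Step 1: r(k) = (10*k**4 + 62*k**3 + 152*k**2 + 176*k + 83)/(10*k**4 + 22*k**3 + 26*k**2 + 18*k + 7).
So A=1 and B=1, with C=k**4 + 11*k**3/5 + 13*k**2/5 + 9*k/5 + 7/10.
Set up (1)·f(k+1) − (1)·f(k) − (k**4 + 11*k**3/5 + 13*k**2/5 + 9*k/5 + 7/10) = 0.
Bound: deg f ≤ 5.
Solving with deg f ≤ 5: f(k) = k*(4*k**4 + k**3 + 2*k**2 + 3*k + 4)/20.
R(k) = B(k−1)·f(k)/C(k) = k*(4*k**4 + k**3 + 2*k**2 + 3*k + 4)/(2*(10*k**4 + 22*k**3 + 26*k**2 + 18*k + 7)); s_k = R·t_k = k*(4*k**4 + k**3 + 2*k**2 + 3*k + 4).
Δs = 20*k**4 + 44*k**3 + 52*k**2 + 36*k + 14, as required.

Yes. s_k = k \left(4 k^{4} + k^{3} + 2 k^{2} + 3 k + 4\right).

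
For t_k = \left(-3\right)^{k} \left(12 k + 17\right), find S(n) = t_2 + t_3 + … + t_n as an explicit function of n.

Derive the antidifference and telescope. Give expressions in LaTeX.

S(n) = 9 \left(-3\right)^{n} n + 15 \left(-3\right)^{n} + 72

r(k) = 3*(-12*k - 29)/(12*k + 17) after simplifying.
Take A(k)=-3, B(k)=1, C(k)=k + 17/12.
Key eq: (-3)·f(k+1) = (1)·f(k) + (k + 17/12).
deg f ≤ 1 (via 0,0,1).
Match coefficients ⇒ f(k) = -(3*k + 2)/12.
Get s_k = R·t_k = (-3)**k*(-3*k - 2) with R(k) = B(k−1)f(k)/C(k) = -(3*k + 2)/(12*k + 17).
Δs = (-3)**k*(12*k + 17), as required.
Σ_(k=2)^n t_k = s_(n+1) − s_(2) = (3*(-3)**n*(3*n + 5)) − (-72), i.e. 9*(-3)**n*n + 15*(-3)**n + 72.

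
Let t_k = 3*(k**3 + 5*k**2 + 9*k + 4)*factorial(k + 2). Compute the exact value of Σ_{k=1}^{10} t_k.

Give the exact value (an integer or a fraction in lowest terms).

t_(k+1)/t_k = (k**4 + 11*k**3 + 46*k**2 + 85*k + 57)/(k**3 + 5*k**2 + 9*k + 4).
Factor: A=k + 3; B=1; C=k**3 + 5*k**2 + 9*k + 4.
f must satisfy (k + 3)·f(k+1) − (1)·f(k) = k**3 + 5*k**2 + 9*k + 4.
d = 2 from the (1,0,3) case.
Solving with deg f ≤ 2: f(k) = k**2 + k - 1.
R(k) = B(k−1)·f(k)/C(k) = (k**2 + k - 1)/(k**3 + 5*k**2 + 9*k + 4); s_k = R·t_k = 3*(k**2 + k - 1)*factorial(k + 2).
Δs = 3*(k**3 + 5*k**2 + 9*k + 4)*factorial(k + 2), as required.
Evaluate s at k=11 and k=1: 2447219174400 and 18; difference 2447219174382.

Σ = 2447219174382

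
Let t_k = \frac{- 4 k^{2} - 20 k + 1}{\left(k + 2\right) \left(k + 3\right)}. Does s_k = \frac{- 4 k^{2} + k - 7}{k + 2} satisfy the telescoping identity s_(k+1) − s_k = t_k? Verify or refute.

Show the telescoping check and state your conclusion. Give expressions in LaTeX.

valid (s_(k+1) − s_k reduces to t_k)

s_(k+1) = (k - 4*(k + 1)**2 - 6)/(k + 3)
s_(k+1) − s_k = (-4*k**2 - 20*k + 1)/(k**2 + 5*k + 6)
(s_(k+1) − s_k) − t_k = 0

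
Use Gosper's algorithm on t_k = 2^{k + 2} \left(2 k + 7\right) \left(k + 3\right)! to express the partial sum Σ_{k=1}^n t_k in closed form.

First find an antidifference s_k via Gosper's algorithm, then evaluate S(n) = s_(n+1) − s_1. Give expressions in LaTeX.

t_(k+1)/t_k = 2*(k + 4)*(2*k + 9)/(2*k + 7).
Factor: A=2*k + 8; B=1; C=k + 7/2.
Key eq: (2*k + 8)·f(k+1) = (1)·f(k) + (k + 7/2).
Bound: deg f ≤ 0.
Match coefficients ⇒ f(k) = 1/2.
So s_k = (B(k−1)f/C)·t_k = (1/(2*k + 7))·t_k = 2**(k + 2)*factorial(k + 3).
Δs = 2**(k + 2)*(2*k + 7)*factorial(k + 3), as required.
s_(n+1) = 2**(n + 3)*factorial(n + 4) and s_(1) = 192, so S(n) = 8*2**n*factorial(n + 4) - 192.

S(n) = 8 \cdot 2^{n} \left(n + 4\right)! - 192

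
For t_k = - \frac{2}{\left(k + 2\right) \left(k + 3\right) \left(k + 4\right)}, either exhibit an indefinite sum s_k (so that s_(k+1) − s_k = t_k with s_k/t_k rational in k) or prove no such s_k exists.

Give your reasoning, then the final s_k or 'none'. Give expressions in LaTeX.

t_(k+1)/t_k = (k + 2)/(k + 5).
Take A(k)=k + 2, B(k)=k + 5, C(k)=1.
f must satisfy (k + 2)·f(k+1) − (k + 4)·f(k) = 1.
d = 2 from the (1,1,0) case.
A polynomial solution: f(k) = k*(k + 5)/12.
R(k) = B(k−1)·f(k)/C(k) = k*(k + 4)*(k + 5)/12; s_k = R·t_k = k*(-k - 5)/(6*(k + 2)*(k + 3)).
Δs = -2/(k**3 + 9*k**2 + 26*k + 24), as required.

s_k = \frac{k \left(- k - 5\right)}{6 \left(k + 2\right) \left(k + 3\right)}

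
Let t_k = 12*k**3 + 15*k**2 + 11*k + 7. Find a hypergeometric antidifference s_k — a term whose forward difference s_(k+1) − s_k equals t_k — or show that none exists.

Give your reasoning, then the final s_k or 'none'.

s_k = k*(3*k**3 - k**2 + k + 4)

Step 1: r(k) = (12*k**3 + 51*k**2 + 77*k + 45)/(12*k**3 + 15*k**2 + 11*k + 7).
So A=1 and B=1, with C=k**3 + 5*k**2/4 + 11*k/12 + 7/12.
Key eq: (1)·f(k+1) = (1)·f(k) + (k**3 + 5*k**2/4 + 11*k/12 + 7/12).
From deg A=0, deg B=0, deg C=3: d=4.
Coefficient equations give f(k) = k*(3*k**3 - k**2 + k + 4)/12.
Then R = B(k−1)f/C = k*(3*k**3 - k**2 + k + 4)/(12*k**3 + 15*k**2 + 11*k + 7), so s_k = R(k)·t_k = k*(3*k**3 - k**2 + k + 4).
s_(k+1) − s_k = 12*k**3 + 15*k**2 + 11*k + 7 = t_k.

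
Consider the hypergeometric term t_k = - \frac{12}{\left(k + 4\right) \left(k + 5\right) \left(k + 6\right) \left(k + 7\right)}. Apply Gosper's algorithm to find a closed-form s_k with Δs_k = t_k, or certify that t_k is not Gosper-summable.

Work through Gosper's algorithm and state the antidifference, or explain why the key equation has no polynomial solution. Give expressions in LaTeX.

Step 1: r(k) = (k + 4)/(k + 8).
A = k + 4, B = k + 8, C = 1.
Set up (k + 4)·f(k+1) − (k + 7)·f(k) − (1) = 0.
From deg A=1, deg B=1, deg C=0: d=3.
Solving with deg f ≤ 3: f(k) = k*(k**2 + 15*k + 74)/360.
Then R = B(k−1)f/C = k*(k + 7)*(k**2 + 15*k + 74)/360, so s_k = R(k)·t_k = k*(-k**2 - 15*k - 74)/(30*(k + 4)*(k + 5)*(k + 6)).
Check: Δs_k = -12/(k**4 + 22*k**3 + 179*k**2 + 638*k + 840). ✓

s_k = \frac{k \left(- k^{2} - 15 k - 74\right)}{30 \left(k + 4\right) \left(k + 5\right) \left(k + 6\right)}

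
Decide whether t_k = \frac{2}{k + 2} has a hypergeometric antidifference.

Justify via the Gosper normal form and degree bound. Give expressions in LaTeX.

t_(k+1)/t_k = (k + 2)/(k + 3).
Normal form (A,B,C) = (k + 2, k + 3, 1).
Solve (k + 2)·f(k+1) − (k + 2)·f(k) = 1.
From deg A=1, deg B=1, deg C=0: d=0.
Generic f = c0 gives residual -1; -1 = 0 cannot hold, so t_k is not Gosper-summable.

No — key equation has no polynomial f.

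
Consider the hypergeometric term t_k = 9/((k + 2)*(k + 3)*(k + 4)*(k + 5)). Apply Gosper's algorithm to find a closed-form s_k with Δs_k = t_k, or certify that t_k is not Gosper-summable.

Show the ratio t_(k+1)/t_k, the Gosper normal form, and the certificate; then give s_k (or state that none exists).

s_k = k*(k**2 + 9*k + 26)/(8*(k + 2)*(k + 3)*(k + 4))

Ratio r(k) = (k + 2)/(k + 6).
Gosper form: A/B · C(k+1)/C(k) with A=k + 2, B=k + 6, C=1.
Need (k + 2)·f(k+1) − (k + 5)·f(k) = 1.
Degrees (1,1,0) ⇒ d ≤ 3.
Solve for f: f(k) = k*(k**2 + 9*k + 26)/72 (degree 3 ≤ 3).
So s_k = (B(k−1)f/C)·t_k = (k*(k + 5)*(k**2 + 9*k + 26)/72)·t_k = k*(k**2 + 9*k + 26)/(8*(k + 2)*(k + 3)*(k + 4)).
Check: Δs_k = 9/(k**4 + 14*k**3 + 71*k**2 + 154*k + 120). ✓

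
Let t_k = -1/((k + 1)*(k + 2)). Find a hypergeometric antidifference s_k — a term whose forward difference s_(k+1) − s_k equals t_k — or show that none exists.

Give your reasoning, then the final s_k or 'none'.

Compute t_(k+1)/t_k: get (k + 1)/(k + 3).
Take A(k)=k + 1, B(k)=k + 3, C(k)=1.
Set up (k + 1)·f(k+1) − (k + 2)·f(k) − (1) = 0.
Degrees (1,1,0) ⇒ d ≤ 1.
Solving with deg f ≤ 1: f(k) = k.
R(k) = B(k−1)·f(k)/C(k) = k*(k + 2); s_k = R·t_k = -k/(k + 1).
s_(k+1) − s_k = -1/(k**2 + 3*k + 2) = t_k.

s_k = -k/(k + 1)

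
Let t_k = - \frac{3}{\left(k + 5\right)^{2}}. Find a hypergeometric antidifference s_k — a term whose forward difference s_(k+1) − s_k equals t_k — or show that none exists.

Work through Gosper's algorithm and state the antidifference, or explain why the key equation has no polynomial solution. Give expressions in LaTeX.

Step 1: r(k) = (k + 5)**2/(k + 6)**2.
Factor: A=k**2 + 10*k + 25; B=k**2 + 12*k + 36; C=1.
Solve (k**2 + 10*k + 25)·f(k+1) − (k**2 + 10*k + 25)·f(k) = 1.
From deg A=2, deg B=2, deg C=0: d=0.
Generic f = c0 gives residual -1; -1 = 0 cannot hold, so t_k is not Gosper-summable.

not Gosper-summable; s_k does not exist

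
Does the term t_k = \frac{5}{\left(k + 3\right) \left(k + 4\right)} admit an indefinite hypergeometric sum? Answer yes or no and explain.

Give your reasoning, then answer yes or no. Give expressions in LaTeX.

Yes. s_k = \frac{5 k}{3 \left(k + 3\right)}.

Step 1: r(k) = (k + 3)/(k + 5).
Gosper form: A/B · C(k+1)/C(k) with A=k + 3, B=k + 5, C=1.
f must satisfy (k + 3)·f(k+1) − (k + 4)·f(k) = 1.
d = 1 from the (1,1,0) case.
Match coefficients ⇒ f(k) = k/3.
Get s_k = R·t_k = 5*k/(3*(k + 3)) with R(k) = B(k−1)f(k)/C(k) = k*(k + 4)/3.
Δs = 5/(k**2 + 7*k + 12), as required.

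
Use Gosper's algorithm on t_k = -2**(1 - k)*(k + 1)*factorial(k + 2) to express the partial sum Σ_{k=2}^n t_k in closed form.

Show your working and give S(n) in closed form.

Step 1: r(k) = (k + 2)*(k + 3)/(2*(k + 1)).
A = k/2 + 3/2, B = 1, C = k + 1.
f must satisfy (k/2 + 3/2)·f(k+1) − (1)·f(k) = k + 1.
Bound: deg f ≤ 0.
Coefficient equations give f(k) = 2.
R(k) = B(k−1)·f(k)/C(k) = 2/(k + 1); s_k = R·t_k = -2**(2 - k)*factorial(k + 2).
Δs = -2**(1 - k)*(k + 1)*factorial(k + 2), as required.
Telescope: S(n) = s_(n+1) − s_(2) = -2**(1 - n)*factorial(n + 3) − (-24) = 24 - 2*factorial(n + 3)/2**n.

S(n) = 24 - 2*factorial(n + 3)/2**n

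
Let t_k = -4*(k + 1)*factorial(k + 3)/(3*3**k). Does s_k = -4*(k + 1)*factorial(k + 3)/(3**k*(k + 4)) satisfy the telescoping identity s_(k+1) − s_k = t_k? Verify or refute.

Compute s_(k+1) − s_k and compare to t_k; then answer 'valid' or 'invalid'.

Invalid: residual 4*(k**2 + 5*k + 1)*factorial(k + 3)/(3**k*(k + 4)*(k + 5)) ≠ 0.

s_(k+1) = -4*(k + 2)*factorial(k + 4)/(3*3**k*(k + 5))
s_(k+1) − s_k = -4*(k**3 + 7*k**2 + 14*k + 17)*factorial(k + 3)/(3*3**k*(k + 4)*(k + 5))
(s_(k+1) − s_k) − t_k = 4*(k**2 + 5*k + 1)*factorial(k + 3)/(3**k*(k + 4)*(k + 5))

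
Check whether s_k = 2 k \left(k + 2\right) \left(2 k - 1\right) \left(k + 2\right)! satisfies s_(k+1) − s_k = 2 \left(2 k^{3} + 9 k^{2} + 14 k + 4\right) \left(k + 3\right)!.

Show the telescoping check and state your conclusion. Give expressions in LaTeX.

Invalid: residual - 2 \left(2 k^{3} + 7 k^{2} + 11 k + 3\right) \left(k + 2\right)! ≠ 0.

s_(k+1) = 2*(k + 1)*(k + 3)*(2*k + 1)*factorial(k + 3)
s_(k+1) − s_k = 2*(2*k**4 + 13*k**3 + 34*k**2 + 35*k + 9)*factorial(k + 2)
(s_(k+1) − s_k) − t_k = -2*(2*k**3 + 7*k**2 + 11*k + 3)*factorial(k + 2)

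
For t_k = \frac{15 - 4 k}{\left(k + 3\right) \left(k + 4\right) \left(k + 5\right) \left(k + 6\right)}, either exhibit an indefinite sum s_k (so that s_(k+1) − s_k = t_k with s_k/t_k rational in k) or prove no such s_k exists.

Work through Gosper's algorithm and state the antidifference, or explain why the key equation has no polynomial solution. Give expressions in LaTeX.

The ratio is (k + 3)*(4*k - 11)/((k + 7)*(4*k - 15)).
Take A(k)=k + 3, B(k)=k + 7, C(k)=k - 15/4.
Key eq: (k + 3)·f(k+1) = (k + 6)·f(k) + (k - 15/4).
deg f ≤ 3 (via 1,1,1).
A polynomial solution: f(k) = -k*(k**2 + 12*k + 87)/80.
Then R = B(k−1)f/C = -k*(k + 6)*(k**2 + 12*k + 87)/(20*(4*k - 15)), so s_k = R(k)·t_k = k*(k**2 + 12*k + 87)/(20*(k + 3)*(k + 4)*(k + 5)).
s_(k+1) − s_k = (15 - 4*k)/(k**4 + 18*k**3 + 119*k**2 + 342*k + 360) = t_k.

s_k = \frac{k \left(k^{2} + 12 k + 87\right)}{20 \left(k + 3\right) \left(k + 4\right) \left(k + 5\right)}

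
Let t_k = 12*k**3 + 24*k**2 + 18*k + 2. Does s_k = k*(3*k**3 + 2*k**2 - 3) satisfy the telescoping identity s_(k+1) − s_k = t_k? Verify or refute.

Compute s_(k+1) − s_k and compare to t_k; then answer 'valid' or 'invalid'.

valid (s_(k+1) − s_k reduces to t_k)

s_(k+1) = (k + 1)*(3*(k + 1)**3 + 2*(k + 1)**2 - 3)
s_(k+1) − s_k = 12*k**3 + 24*k**2 + 18*k + 2
(s_(k+1) − s_k) − t_k = 0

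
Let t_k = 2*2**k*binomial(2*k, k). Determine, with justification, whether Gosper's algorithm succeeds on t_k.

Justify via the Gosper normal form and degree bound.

Step 1: r(k) = 4*(2*k + 1)/(k + 1).
Factor: A=8*k + 4; B=k + 1; C=1.
Solve (8*k + 4)·f(k+1) − (k)·f(k) = 1.
Degrees (1,1,0) ⇒ d ≤ -1.
deg f ≤ -1 is impossible — no certificate.

No — negative degree bound, so no certificate f.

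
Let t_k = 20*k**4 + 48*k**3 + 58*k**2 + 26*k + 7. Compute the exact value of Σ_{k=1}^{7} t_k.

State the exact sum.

The ratio is (20*k**4 + 128*k**3 + 322*k**2 + 366*k + 159)/(20*k**4 + 48*k**3 + 58*k**2 + 26*k + 7).
A = 1, B = 1, C = k**4 + 12*k**3/5 + 29*k**2/10 + 13*k/10 + 7/20.
Set up (1)·f(k+1) − (1)·f(k) − (k**4 + 12*k**3/5 + 29*k**2/10 + 13*k/10 + 7/20) = 0.
From deg A=0, deg B=0, deg C=4: d=5.
A polynomial solution: f(k) = k*(4*k**4 + 2*k**3 + 2*k**2 - 4*k + 3)/20.
So s_k = (B(k−1)f/C)·t_k = (k*(4*k**4 + 2*k**3 + 2*k**2 - 4*k + 3)/(20*k**4 + 48*k**3 + 58*k**2 + 26*k + 7))·t_k = k*(4*k**4 + 2*k**3 + 2*k**2 - 4*k + 3).
Verify: 20*k**4 + 48*k**3 + 58*k**2 + 26*k + 7 matches t_k.
Evaluate s at k=8 and k=1: 140056 and 7; difference 140049.

Σ = 140049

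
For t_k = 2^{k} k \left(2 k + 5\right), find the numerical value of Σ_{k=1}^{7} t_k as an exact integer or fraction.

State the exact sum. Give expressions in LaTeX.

Σ = 27134

The ratio is 2*(k + 1)*(2*k + 7)/(k*(2*k + 5)).
Normal form (A,B,C) = (2, 1, k**2 + 5*k/2).
f must satisfy (2)·f(k+1) − (1)·f(k) = k**2 + 5*k/2.
Degrees (0,0,2) ⇒ d ≤ 2.
Match coefficients ⇒ f(k) = (2*k**2 - 3*k + 2)/2.
Certificate R = B(k−1)f/C = (2*k**2 - 3*k + 2)/(k*(2*k + 5)) gives s_k = 2**k*(2*k**2 - 3*k + 2).
Δs = 2**k*k*(2*k + 5), as required.
Σ_(k=1)^(7) t_k = s_(8) − s_(1) = 27136 − (2) = 27134.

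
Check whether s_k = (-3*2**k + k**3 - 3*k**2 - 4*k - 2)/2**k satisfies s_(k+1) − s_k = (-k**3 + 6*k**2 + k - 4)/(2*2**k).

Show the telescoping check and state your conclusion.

s_(k+1) = (-6*2**k + k**3 - 7*k - 8)/(2*2**k)
s_(k+1) − s_k = (-k**3 + 6*k**2 + k - 4)/(2*2**k)
(s_(k+1) − s_k) − t_k = 0

valid (s_(k+1) − s_k reduces to t_k)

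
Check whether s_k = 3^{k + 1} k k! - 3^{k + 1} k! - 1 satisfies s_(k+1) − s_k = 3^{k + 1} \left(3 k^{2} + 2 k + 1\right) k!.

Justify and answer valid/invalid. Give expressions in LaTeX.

s_(k+1) = 3**(k + 2)*k**2*factorial(k) + 3**(k + 2)*k*factorial(k) - 1
s_(k+1) − s_k = 3**(k + 1)*(3*k**2 + 2*k + 1)*factorial(k)
(s_(k+1) − s_k) − t_k = 0

valid (s_(k+1) − s_k reduces to t_k)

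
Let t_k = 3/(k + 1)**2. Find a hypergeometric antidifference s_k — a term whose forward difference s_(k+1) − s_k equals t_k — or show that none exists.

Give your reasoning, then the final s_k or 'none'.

none — t_k is not Gosper-summable

The ratio is (k + 1)**2/(k + 2)**2.
Normal form (A,B,C) = (k**2 + 2*k + 1, k**2 + 4*k + 4, 1).
Solve (k**2 + 2*k + 1)·f(k+1) − (k**2 + 2*k + 1)·f(k) = 1.
Bound: deg f ≤ 0.
Put f(k) = c0: A·f(k+1) − B(k−1)·f(k) − C = -1; need -1 = 0 — inconsistent ⇒ no f, not summable.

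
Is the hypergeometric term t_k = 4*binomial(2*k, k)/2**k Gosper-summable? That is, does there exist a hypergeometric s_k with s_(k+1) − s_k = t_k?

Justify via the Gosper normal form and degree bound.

Ratio r(k) = (2*k + 1)/(k + 1).
Factor: A=2*k + 1; B=k + 1; C=1.
Key eq: (2*k + 1)·f(k+1) = (k)·f(k) + (1).
Degrees (1,1,0) ⇒ d ≤ -1.
Negative degree bound (-1): no f exists, t_k not Gosper-summable.

No. Not Gosper-summable.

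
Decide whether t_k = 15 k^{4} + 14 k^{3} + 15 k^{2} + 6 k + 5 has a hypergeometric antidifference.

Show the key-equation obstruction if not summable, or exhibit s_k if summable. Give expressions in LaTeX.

r(k) = (15*k**4 + 74*k**3 + 147*k**2 + 138*k + 55)/(15*k**4 + 14*k**3 + 15*k**2 + 6*k + 5) after simplifying.
Take A(k)=1, B(k)=1, C(k)=k**4 + 14*k**3/15 + k**2 + 2*k/5 + 1/3.
Need (1)·f(k+1) − (1)·f(k) = k**4 + 14*k**3/15 + k**2 + 2*k/5 + 1/3.
From deg A=0, deg B=0, deg C=4: d=5.
Match coefficients ⇒ f(k) = k*(3*k**4 - 4*k**3 + 3*k**2 - k + 4)/15.
So s_k = (B(k−1)f/C)·t_k = (k*(3*k**4 - 4*k**3 + 3*k**2 - k + 4)/(15*k**4 + 14*k**3 + 15*k**2 + 6*k + 5))·t_k = k*(3*k**4 - 4*k**3 + 3*k**2 - k + 4).
Δs = 15*k**4 + 14*k**3 + 15*k**2 + 6*k + 5, as required.

Yes. s_k = k \left(3 k^{4} - 4 k^{3} + 3 k^{2} - k + 4\right).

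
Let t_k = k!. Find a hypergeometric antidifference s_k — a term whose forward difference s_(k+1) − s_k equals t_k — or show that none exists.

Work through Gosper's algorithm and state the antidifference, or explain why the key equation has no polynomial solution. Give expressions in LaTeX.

Ratio r(k) = k + 1.
Normal form (A,B,C) = (k + 1, 1, 1).
f must satisfy (k + 1)·f(k+1) − (1)·f(k) = 1.
deg f ≤ -1 (via 1,0,0).
d = -1 < 0 ⇒ no nonzero polynomial f; not summable.

no hypergeometric antidifference exists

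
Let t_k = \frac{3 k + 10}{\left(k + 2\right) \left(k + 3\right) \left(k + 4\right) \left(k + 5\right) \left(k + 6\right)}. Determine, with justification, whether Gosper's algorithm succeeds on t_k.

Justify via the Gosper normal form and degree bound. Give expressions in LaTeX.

Compute t_(k+1)/t_k: get (k + 2)*(3*k + 13)/((k + 7)*(3*k + 10)).
Gosper form: A/B · C(k+1)/C(k) with A=k + 2, B=k + 7, C=k + 10/3.
Key eq: (k + 2)·f(k+1) = (k + 6)·f(k) + (k + 10/3).
d = 4 from the (1,1,1) case.
A polynomial solution: f(k) = k*(k + 3)*(k**2 + 11*k + 38)/120.
Get s_k = R·t_k = k*(k**2 + 11*k + 38)/(40*(k**3 + 11*k**2 + 38*k + 40)) with R(k) = B(k−1)f(k)/C(k) = k*(k + 3)*(k + 6)*(k**2 + 11*k + 38)/(40*(3*k + 10)).
Verify: (3*k + 10)/(k**5 + 20*k**4 + 155*k**3 + 580*k**2 + 1044*k + 720) matches t_k.

Yes. s_k = \frac{k \left(k^{2} + 11 k + 38\right)}{40 \left(k^{3} + 11 k^{2} + 38 k + 40\right)}.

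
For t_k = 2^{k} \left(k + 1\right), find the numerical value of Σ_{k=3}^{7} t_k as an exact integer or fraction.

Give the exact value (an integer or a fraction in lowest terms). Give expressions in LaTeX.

Σ = 1776

Compute t_(k+1)/t_k: get 2*(k + 2)/(k + 1).
Gosper form: A/B · C(k+1)/C(k) with A=2, B=1, C=k + 1.
Need (2)·f(k+1) − (1)·f(k) = k + 1.
d = 1 from the (0,0,1) case.
Solving with deg f ≤ 1: f(k) = k - 1.
Certificate R = B(k−1)f/C = (k - 1)/(k + 1) gives s_k = 2**k*(k - 1).
Verify: 2**k*(k + 1) matches t_k.
Evaluate s at k=8 and k=3: 1792 and 16; difference 1776.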